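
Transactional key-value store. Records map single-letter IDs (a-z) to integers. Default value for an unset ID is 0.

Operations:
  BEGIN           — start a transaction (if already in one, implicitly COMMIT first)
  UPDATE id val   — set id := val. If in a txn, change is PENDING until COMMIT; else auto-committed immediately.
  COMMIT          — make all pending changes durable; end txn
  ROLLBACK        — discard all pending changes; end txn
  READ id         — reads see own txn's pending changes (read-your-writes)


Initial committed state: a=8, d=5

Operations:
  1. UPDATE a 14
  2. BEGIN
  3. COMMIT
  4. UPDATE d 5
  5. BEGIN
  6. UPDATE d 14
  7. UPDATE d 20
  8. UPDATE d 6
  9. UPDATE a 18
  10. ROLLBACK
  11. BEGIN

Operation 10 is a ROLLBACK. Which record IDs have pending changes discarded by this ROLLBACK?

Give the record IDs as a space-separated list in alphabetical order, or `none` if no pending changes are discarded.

Initial committed: {a=8, d=5}
Op 1: UPDATE a=14 (auto-commit; committed a=14)
Op 2: BEGIN: in_txn=True, pending={}
Op 3: COMMIT: merged [] into committed; committed now {a=14, d=5}
Op 4: UPDATE d=5 (auto-commit; committed d=5)
Op 5: BEGIN: in_txn=True, pending={}
Op 6: UPDATE d=14 (pending; pending now {d=14})
Op 7: UPDATE d=20 (pending; pending now {d=20})
Op 8: UPDATE d=6 (pending; pending now {d=6})
Op 9: UPDATE a=18 (pending; pending now {a=18, d=6})
Op 10: ROLLBACK: discarded pending ['a', 'd']; in_txn=False
Op 11: BEGIN: in_txn=True, pending={}
ROLLBACK at op 10 discards: ['a', 'd']

Answer: a d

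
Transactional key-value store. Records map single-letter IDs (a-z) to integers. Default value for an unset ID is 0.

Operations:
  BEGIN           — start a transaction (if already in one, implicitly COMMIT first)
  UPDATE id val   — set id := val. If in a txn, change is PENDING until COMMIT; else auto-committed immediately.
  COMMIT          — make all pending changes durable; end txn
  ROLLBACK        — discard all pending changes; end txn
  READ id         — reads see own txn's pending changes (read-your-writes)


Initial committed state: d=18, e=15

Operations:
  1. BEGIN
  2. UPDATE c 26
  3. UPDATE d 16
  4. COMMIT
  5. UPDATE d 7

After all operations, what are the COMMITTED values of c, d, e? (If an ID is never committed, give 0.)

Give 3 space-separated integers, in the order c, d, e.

Answer: 26 7 15

Derivation:
Initial committed: {d=18, e=15}
Op 1: BEGIN: in_txn=True, pending={}
Op 2: UPDATE c=26 (pending; pending now {c=26})
Op 3: UPDATE d=16 (pending; pending now {c=26, d=16})
Op 4: COMMIT: merged ['c', 'd'] into committed; committed now {c=26, d=16, e=15}
Op 5: UPDATE d=7 (auto-commit; committed d=7)
Final committed: {c=26, d=7, e=15}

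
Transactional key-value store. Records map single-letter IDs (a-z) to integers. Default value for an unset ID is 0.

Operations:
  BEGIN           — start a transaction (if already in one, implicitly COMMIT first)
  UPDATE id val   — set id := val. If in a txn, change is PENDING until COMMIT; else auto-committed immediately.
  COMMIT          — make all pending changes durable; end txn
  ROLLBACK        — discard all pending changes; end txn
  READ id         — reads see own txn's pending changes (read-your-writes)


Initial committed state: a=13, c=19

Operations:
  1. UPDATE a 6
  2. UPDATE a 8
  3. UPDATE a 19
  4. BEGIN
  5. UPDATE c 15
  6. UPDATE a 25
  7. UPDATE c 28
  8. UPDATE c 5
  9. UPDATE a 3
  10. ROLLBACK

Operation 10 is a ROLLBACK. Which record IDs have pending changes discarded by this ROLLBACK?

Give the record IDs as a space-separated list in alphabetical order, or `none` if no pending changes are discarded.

Answer: a c

Derivation:
Initial committed: {a=13, c=19}
Op 1: UPDATE a=6 (auto-commit; committed a=6)
Op 2: UPDATE a=8 (auto-commit; committed a=8)
Op 3: UPDATE a=19 (auto-commit; committed a=19)
Op 4: BEGIN: in_txn=True, pending={}
Op 5: UPDATE c=15 (pending; pending now {c=15})
Op 6: UPDATE a=25 (pending; pending now {a=25, c=15})
Op 7: UPDATE c=28 (pending; pending now {a=25, c=28})
Op 8: UPDATE c=5 (pending; pending now {a=25, c=5})
Op 9: UPDATE a=3 (pending; pending now {a=3, c=5})
Op 10: ROLLBACK: discarded pending ['a', 'c']; in_txn=False
ROLLBACK at op 10 discards: ['a', 'c']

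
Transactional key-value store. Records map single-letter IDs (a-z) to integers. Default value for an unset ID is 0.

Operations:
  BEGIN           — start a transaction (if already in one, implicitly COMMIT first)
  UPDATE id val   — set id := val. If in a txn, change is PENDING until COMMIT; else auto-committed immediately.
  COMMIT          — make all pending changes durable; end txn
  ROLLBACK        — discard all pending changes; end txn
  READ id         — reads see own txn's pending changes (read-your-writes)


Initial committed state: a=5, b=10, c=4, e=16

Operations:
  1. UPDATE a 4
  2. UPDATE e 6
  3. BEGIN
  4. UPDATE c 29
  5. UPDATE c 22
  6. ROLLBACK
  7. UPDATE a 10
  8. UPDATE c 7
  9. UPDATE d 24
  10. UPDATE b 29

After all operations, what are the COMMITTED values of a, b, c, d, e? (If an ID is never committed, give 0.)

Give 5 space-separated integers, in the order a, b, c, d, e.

Initial committed: {a=5, b=10, c=4, e=16}
Op 1: UPDATE a=4 (auto-commit; committed a=4)
Op 2: UPDATE e=6 (auto-commit; committed e=6)
Op 3: BEGIN: in_txn=True, pending={}
Op 4: UPDATE c=29 (pending; pending now {c=29})
Op 5: UPDATE c=22 (pending; pending now {c=22})
Op 6: ROLLBACK: discarded pending ['c']; in_txn=False
Op 7: UPDATE a=10 (auto-commit; committed a=10)
Op 8: UPDATE c=7 (auto-commit; committed c=7)
Op 9: UPDATE d=24 (auto-commit; committed d=24)
Op 10: UPDATE b=29 (auto-commit; committed b=29)
Final committed: {a=10, b=29, c=7, d=24, e=6}

Answer: 10 29 7 24 6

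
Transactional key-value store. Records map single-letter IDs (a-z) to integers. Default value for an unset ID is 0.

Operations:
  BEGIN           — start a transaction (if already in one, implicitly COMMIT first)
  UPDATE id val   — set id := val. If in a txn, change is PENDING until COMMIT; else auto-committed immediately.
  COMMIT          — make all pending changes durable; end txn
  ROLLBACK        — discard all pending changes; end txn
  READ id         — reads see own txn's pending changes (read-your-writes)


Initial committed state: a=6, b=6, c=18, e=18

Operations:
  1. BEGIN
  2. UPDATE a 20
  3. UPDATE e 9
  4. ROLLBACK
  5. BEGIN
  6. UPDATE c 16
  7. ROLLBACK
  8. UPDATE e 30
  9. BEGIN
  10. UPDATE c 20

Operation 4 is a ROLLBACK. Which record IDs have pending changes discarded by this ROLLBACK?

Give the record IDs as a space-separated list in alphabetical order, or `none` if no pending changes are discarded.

Initial committed: {a=6, b=6, c=18, e=18}
Op 1: BEGIN: in_txn=True, pending={}
Op 2: UPDATE a=20 (pending; pending now {a=20})
Op 3: UPDATE e=9 (pending; pending now {a=20, e=9})
Op 4: ROLLBACK: discarded pending ['a', 'e']; in_txn=False
Op 5: BEGIN: in_txn=True, pending={}
Op 6: UPDATE c=16 (pending; pending now {c=16})
Op 7: ROLLBACK: discarded pending ['c']; in_txn=False
Op 8: UPDATE e=30 (auto-commit; committed e=30)
Op 9: BEGIN: in_txn=True, pending={}
Op 10: UPDATE c=20 (pending; pending now {c=20})
ROLLBACK at op 4 discards: ['a', 'e']

Answer: a e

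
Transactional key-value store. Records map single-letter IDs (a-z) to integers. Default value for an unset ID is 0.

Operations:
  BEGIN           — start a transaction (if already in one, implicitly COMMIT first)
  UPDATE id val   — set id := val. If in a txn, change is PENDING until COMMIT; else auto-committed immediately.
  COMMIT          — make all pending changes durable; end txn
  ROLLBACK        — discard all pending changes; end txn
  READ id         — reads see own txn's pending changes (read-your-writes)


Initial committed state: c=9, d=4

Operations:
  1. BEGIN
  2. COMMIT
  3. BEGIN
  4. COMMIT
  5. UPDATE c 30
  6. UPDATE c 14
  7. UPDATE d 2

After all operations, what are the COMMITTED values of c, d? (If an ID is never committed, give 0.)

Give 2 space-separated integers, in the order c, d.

Initial committed: {c=9, d=4}
Op 1: BEGIN: in_txn=True, pending={}
Op 2: COMMIT: merged [] into committed; committed now {c=9, d=4}
Op 3: BEGIN: in_txn=True, pending={}
Op 4: COMMIT: merged [] into committed; committed now {c=9, d=4}
Op 5: UPDATE c=30 (auto-commit; committed c=30)
Op 6: UPDATE c=14 (auto-commit; committed c=14)
Op 7: UPDATE d=2 (auto-commit; committed d=2)
Final committed: {c=14, d=2}

Answer: 14 2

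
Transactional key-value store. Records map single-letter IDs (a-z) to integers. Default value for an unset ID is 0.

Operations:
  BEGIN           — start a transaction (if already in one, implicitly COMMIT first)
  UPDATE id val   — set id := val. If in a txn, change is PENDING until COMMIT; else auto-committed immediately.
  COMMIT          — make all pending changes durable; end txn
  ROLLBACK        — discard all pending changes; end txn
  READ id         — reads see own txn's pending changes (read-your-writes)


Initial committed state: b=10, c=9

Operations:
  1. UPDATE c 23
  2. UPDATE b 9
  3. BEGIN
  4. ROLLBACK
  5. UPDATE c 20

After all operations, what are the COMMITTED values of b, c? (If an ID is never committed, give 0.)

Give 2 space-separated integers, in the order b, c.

Initial committed: {b=10, c=9}
Op 1: UPDATE c=23 (auto-commit; committed c=23)
Op 2: UPDATE b=9 (auto-commit; committed b=9)
Op 3: BEGIN: in_txn=True, pending={}
Op 4: ROLLBACK: discarded pending []; in_txn=False
Op 5: UPDATE c=20 (auto-commit; committed c=20)
Final committed: {b=9, c=20}

Answer: 9 20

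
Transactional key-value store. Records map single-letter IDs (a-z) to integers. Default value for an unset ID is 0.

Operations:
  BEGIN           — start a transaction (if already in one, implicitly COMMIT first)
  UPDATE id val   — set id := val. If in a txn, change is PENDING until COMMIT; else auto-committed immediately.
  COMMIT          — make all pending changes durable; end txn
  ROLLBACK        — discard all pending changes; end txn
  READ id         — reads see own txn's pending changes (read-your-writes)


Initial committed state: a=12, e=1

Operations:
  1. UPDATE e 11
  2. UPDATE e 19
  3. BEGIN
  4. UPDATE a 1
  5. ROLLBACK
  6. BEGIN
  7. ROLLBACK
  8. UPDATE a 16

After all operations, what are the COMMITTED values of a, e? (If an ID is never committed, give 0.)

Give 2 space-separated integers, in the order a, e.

Answer: 16 19

Derivation:
Initial committed: {a=12, e=1}
Op 1: UPDATE e=11 (auto-commit; committed e=11)
Op 2: UPDATE e=19 (auto-commit; committed e=19)
Op 3: BEGIN: in_txn=True, pending={}
Op 4: UPDATE a=1 (pending; pending now {a=1})
Op 5: ROLLBACK: discarded pending ['a']; in_txn=False
Op 6: BEGIN: in_txn=True, pending={}
Op 7: ROLLBACK: discarded pending []; in_txn=False
Op 8: UPDATE a=16 (auto-commit; committed a=16)
Final committed: {a=16, e=19}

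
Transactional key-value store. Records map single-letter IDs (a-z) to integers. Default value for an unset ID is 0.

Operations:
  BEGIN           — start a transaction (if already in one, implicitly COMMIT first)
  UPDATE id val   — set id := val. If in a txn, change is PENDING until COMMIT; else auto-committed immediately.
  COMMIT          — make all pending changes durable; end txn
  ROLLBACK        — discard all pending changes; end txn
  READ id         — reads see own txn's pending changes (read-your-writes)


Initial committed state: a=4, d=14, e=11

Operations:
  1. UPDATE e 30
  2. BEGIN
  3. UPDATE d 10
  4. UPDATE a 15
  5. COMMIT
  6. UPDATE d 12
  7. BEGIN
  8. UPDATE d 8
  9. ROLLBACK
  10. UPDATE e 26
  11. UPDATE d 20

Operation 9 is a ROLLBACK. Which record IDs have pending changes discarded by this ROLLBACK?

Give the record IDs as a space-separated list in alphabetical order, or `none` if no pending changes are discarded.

Initial committed: {a=4, d=14, e=11}
Op 1: UPDATE e=30 (auto-commit; committed e=30)
Op 2: BEGIN: in_txn=True, pending={}
Op 3: UPDATE d=10 (pending; pending now {d=10})
Op 4: UPDATE a=15 (pending; pending now {a=15, d=10})
Op 5: COMMIT: merged ['a', 'd'] into committed; committed now {a=15, d=10, e=30}
Op 6: UPDATE d=12 (auto-commit; committed d=12)
Op 7: BEGIN: in_txn=True, pending={}
Op 8: UPDATE d=8 (pending; pending now {d=8})
Op 9: ROLLBACK: discarded pending ['d']; in_txn=False
Op 10: UPDATE e=26 (auto-commit; committed e=26)
Op 11: UPDATE d=20 (auto-commit; committed d=20)
ROLLBACK at op 9 discards: ['d']

Answer: d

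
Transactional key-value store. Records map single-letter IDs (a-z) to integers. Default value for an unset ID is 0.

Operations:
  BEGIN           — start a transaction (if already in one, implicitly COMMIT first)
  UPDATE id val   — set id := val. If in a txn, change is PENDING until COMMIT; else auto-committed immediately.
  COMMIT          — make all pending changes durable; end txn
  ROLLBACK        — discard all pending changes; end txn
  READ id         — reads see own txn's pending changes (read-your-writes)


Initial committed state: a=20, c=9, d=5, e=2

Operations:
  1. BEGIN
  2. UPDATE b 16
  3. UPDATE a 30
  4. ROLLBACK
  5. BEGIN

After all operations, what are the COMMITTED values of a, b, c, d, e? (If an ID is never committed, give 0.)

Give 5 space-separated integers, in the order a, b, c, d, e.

Answer: 20 0 9 5 2

Derivation:
Initial committed: {a=20, c=9, d=5, e=2}
Op 1: BEGIN: in_txn=True, pending={}
Op 2: UPDATE b=16 (pending; pending now {b=16})
Op 3: UPDATE a=30 (pending; pending now {a=30, b=16})
Op 4: ROLLBACK: discarded pending ['a', 'b']; in_txn=False
Op 5: BEGIN: in_txn=True, pending={}
Final committed: {a=20, c=9, d=5, e=2}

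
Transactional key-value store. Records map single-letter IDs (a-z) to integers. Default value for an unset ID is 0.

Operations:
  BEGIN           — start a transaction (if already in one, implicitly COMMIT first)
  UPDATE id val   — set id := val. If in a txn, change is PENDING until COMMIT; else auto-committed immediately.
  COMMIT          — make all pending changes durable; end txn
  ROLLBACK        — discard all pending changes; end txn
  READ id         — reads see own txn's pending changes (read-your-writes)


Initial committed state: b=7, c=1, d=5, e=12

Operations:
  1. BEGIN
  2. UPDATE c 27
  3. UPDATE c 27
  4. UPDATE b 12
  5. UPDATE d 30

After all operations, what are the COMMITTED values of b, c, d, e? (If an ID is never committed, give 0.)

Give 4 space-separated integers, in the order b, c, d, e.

Initial committed: {b=7, c=1, d=5, e=12}
Op 1: BEGIN: in_txn=True, pending={}
Op 2: UPDATE c=27 (pending; pending now {c=27})
Op 3: UPDATE c=27 (pending; pending now {c=27})
Op 4: UPDATE b=12 (pending; pending now {b=12, c=27})
Op 5: UPDATE d=30 (pending; pending now {b=12, c=27, d=30})
Final committed: {b=7, c=1, d=5, e=12}

Answer: 7 1 5 12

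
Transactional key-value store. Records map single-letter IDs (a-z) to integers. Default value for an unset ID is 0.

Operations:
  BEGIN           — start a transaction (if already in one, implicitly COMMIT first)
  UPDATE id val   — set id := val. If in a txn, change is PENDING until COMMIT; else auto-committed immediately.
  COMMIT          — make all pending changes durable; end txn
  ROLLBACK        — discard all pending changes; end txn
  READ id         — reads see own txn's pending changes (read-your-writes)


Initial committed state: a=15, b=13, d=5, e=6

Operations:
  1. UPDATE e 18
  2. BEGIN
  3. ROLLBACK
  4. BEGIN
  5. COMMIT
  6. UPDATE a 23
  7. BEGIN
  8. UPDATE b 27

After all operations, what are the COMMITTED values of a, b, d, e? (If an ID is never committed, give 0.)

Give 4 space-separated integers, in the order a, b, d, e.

Answer: 23 13 5 18

Derivation:
Initial committed: {a=15, b=13, d=5, e=6}
Op 1: UPDATE e=18 (auto-commit; committed e=18)
Op 2: BEGIN: in_txn=True, pending={}
Op 3: ROLLBACK: discarded pending []; in_txn=False
Op 4: BEGIN: in_txn=True, pending={}
Op 5: COMMIT: merged [] into committed; committed now {a=15, b=13, d=5, e=18}
Op 6: UPDATE a=23 (auto-commit; committed a=23)
Op 7: BEGIN: in_txn=True, pending={}
Op 8: UPDATE b=27 (pending; pending now {b=27})
Final committed: {a=23, b=13, d=5, e=18}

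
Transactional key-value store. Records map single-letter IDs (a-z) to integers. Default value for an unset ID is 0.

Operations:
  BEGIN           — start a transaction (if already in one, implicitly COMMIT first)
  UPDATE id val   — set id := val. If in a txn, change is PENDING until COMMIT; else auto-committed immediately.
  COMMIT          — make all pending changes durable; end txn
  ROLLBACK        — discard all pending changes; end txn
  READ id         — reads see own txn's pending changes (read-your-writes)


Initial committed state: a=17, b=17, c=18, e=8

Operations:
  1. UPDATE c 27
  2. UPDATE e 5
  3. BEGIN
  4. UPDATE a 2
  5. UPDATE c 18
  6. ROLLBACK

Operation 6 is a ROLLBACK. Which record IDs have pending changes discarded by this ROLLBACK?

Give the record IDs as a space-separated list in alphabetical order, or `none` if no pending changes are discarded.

Answer: a c

Derivation:
Initial committed: {a=17, b=17, c=18, e=8}
Op 1: UPDATE c=27 (auto-commit; committed c=27)
Op 2: UPDATE e=5 (auto-commit; committed e=5)
Op 3: BEGIN: in_txn=True, pending={}
Op 4: UPDATE a=2 (pending; pending now {a=2})
Op 5: UPDATE c=18 (pending; pending now {a=2, c=18})
Op 6: ROLLBACK: discarded pending ['a', 'c']; in_txn=False
ROLLBACK at op 6 discards: ['a', 'c']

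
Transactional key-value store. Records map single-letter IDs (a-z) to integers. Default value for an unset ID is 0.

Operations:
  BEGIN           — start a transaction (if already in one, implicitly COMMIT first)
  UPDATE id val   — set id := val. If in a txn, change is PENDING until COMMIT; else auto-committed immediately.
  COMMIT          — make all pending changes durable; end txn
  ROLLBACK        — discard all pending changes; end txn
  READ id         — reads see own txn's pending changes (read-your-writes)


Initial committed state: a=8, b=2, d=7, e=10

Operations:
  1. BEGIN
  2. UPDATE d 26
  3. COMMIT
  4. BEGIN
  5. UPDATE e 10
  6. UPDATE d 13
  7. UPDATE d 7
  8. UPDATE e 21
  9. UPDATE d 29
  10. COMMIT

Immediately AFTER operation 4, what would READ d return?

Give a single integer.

Initial committed: {a=8, b=2, d=7, e=10}
Op 1: BEGIN: in_txn=True, pending={}
Op 2: UPDATE d=26 (pending; pending now {d=26})
Op 3: COMMIT: merged ['d'] into committed; committed now {a=8, b=2, d=26, e=10}
Op 4: BEGIN: in_txn=True, pending={}
After op 4: visible(d) = 26 (pending={}, committed={a=8, b=2, d=26, e=10})

Answer: 26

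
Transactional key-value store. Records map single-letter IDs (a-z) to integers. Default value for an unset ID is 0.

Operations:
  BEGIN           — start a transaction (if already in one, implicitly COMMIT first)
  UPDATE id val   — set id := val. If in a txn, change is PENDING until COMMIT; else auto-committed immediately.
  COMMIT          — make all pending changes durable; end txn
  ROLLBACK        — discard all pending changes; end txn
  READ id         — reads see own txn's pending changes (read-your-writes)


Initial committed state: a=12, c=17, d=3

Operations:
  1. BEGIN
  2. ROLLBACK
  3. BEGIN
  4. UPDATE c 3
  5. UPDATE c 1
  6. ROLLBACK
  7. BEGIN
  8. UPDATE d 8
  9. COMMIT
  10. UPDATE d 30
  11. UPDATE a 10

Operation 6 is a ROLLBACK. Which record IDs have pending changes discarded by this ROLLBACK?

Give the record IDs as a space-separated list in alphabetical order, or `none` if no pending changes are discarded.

Answer: c

Derivation:
Initial committed: {a=12, c=17, d=3}
Op 1: BEGIN: in_txn=True, pending={}
Op 2: ROLLBACK: discarded pending []; in_txn=False
Op 3: BEGIN: in_txn=True, pending={}
Op 4: UPDATE c=3 (pending; pending now {c=3})
Op 5: UPDATE c=1 (pending; pending now {c=1})
Op 6: ROLLBACK: discarded pending ['c']; in_txn=False
Op 7: BEGIN: in_txn=True, pending={}
Op 8: UPDATE d=8 (pending; pending now {d=8})
Op 9: COMMIT: merged ['d'] into committed; committed now {a=12, c=17, d=8}
Op 10: UPDATE d=30 (auto-commit; committed d=30)
Op 11: UPDATE a=10 (auto-commit; committed a=10)
ROLLBACK at op 6 discards: ['c']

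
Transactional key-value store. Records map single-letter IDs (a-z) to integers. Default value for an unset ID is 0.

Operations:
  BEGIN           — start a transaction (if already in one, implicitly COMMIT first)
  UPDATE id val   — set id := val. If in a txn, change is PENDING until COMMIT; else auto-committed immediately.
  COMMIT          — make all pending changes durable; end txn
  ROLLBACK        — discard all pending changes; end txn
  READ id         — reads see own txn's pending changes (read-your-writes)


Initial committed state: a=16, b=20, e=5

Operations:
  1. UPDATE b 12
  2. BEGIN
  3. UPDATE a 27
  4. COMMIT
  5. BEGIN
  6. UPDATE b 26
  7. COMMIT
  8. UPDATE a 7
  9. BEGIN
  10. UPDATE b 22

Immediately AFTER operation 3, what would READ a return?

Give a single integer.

Initial committed: {a=16, b=20, e=5}
Op 1: UPDATE b=12 (auto-commit; committed b=12)
Op 2: BEGIN: in_txn=True, pending={}
Op 3: UPDATE a=27 (pending; pending now {a=27})
After op 3: visible(a) = 27 (pending={a=27}, committed={a=16, b=12, e=5})

Answer: 27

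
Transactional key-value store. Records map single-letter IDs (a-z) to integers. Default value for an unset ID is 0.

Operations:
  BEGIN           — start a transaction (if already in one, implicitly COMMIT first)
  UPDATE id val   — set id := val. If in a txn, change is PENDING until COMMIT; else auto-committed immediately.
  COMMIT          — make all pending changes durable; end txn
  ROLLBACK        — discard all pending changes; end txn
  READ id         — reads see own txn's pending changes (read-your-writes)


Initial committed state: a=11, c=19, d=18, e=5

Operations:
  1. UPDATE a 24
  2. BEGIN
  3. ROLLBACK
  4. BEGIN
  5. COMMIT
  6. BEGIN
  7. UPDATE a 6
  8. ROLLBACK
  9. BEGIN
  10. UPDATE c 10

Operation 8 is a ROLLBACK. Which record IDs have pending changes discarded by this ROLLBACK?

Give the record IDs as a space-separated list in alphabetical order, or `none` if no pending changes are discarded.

Initial committed: {a=11, c=19, d=18, e=5}
Op 1: UPDATE a=24 (auto-commit; committed a=24)
Op 2: BEGIN: in_txn=True, pending={}
Op 3: ROLLBACK: discarded pending []; in_txn=False
Op 4: BEGIN: in_txn=True, pending={}
Op 5: COMMIT: merged [] into committed; committed now {a=24, c=19, d=18, e=5}
Op 6: BEGIN: in_txn=True, pending={}
Op 7: UPDATE a=6 (pending; pending now {a=6})
Op 8: ROLLBACK: discarded pending ['a']; in_txn=False
Op 9: BEGIN: in_txn=True, pending={}
Op 10: UPDATE c=10 (pending; pending now {c=10})
ROLLBACK at op 8 discards: ['a']

Answer: a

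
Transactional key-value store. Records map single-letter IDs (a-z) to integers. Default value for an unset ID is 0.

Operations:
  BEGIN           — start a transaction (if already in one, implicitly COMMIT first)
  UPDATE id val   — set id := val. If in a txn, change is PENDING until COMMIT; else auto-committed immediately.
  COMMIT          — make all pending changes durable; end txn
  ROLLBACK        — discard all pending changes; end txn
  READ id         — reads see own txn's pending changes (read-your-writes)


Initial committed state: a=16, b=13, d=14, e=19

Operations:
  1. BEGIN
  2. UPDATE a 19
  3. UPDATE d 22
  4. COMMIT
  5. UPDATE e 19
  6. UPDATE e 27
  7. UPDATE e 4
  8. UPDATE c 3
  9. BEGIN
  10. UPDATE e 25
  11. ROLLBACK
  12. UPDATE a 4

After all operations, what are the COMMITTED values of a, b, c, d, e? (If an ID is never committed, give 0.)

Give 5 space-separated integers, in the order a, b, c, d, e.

Initial committed: {a=16, b=13, d=14, e=19}
Op 1: BEGIN: in_txn=True, pending={}
Op 2: UPDATE a=19 (pending; pending now {a=19})
Op 3: UPDATE d=22 (pending; pending now {a=19, d=22})
Op 4: COMMIT: merged ['a', 'd'] into committed; committed now {a=19, b=13, d=22, e=19}
Op 5: UPDATE e=19 (auto-commit; committed e=19)
Op 6: UPDATE e=27 (auto-commit; committed e=27)
Op 7: UPDATE e=4 (auto-commit; committed e=4)
Op 8: UPDATE c=3 (auto-commit; committed c=3)
Op 9: BEGIN: in_txn=True, pending={}
Op 10: UPDATE e=25 (pending; pending now {e=25})
Op 11: ROLLBACK: discarded pending ['e']; in_txn=False
Op 12: UPDATE a=4 (auto-commit; committed a=4)
Final committed: {a=4, b=13, c=3, d=22, e=4}

Answer: 4 13 3 22 4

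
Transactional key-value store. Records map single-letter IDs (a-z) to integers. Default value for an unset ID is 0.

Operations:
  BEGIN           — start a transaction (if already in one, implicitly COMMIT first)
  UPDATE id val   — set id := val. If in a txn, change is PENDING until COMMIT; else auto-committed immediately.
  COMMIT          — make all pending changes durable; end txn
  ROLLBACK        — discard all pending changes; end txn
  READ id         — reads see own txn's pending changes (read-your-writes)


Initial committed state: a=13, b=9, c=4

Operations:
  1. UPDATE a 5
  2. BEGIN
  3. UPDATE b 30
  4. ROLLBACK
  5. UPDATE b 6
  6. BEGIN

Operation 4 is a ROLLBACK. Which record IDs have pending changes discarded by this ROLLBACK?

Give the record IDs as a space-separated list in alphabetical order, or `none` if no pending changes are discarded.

Initial committed: {a=13, b=9, c=4}
Op 1: UPDATE a=5 (auto-commit; committed a=5)
Op 2: BEGIN: in_txn=True, pending={}
Op 3: UPDATE b=30 (pending; pending now {b=30})
Op 4: ROLLBACK: discarded pending ['b']; in_txn=False
Op 5: UPDATE b=6 (auto-commit; committed b=6)
Op 6: BEGIN: in_txn=True, pending={}
ROLLBACK at op 4 discards: ['b']

Answer: b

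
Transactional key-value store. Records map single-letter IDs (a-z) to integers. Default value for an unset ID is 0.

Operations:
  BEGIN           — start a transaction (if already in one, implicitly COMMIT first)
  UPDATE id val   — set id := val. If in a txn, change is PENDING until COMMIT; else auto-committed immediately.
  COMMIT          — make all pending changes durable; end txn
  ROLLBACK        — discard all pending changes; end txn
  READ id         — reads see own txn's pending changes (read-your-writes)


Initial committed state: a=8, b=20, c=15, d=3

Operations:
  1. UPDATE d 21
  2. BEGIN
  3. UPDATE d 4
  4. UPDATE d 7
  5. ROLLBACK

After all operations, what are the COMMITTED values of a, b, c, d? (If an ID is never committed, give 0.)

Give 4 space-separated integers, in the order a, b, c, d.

Initial committed: {a=8, b=20, c=15, d=3}
Op 1: UPDATE d=21 (auto-commit; committed d=21)
Op 2: BEGIN: in_txn=True, pending={}
Op 3: UPDATE d=4 (pending; pending now {d=4})
Op 4: UPDATE d=7 (pending; pending now {d=7})
Op 5: ROLLBACK: discarded pending ['d']; in_txn=False
Final committed: {a=8, b=20, c=15, d=21}

Answer: 8 20 15 21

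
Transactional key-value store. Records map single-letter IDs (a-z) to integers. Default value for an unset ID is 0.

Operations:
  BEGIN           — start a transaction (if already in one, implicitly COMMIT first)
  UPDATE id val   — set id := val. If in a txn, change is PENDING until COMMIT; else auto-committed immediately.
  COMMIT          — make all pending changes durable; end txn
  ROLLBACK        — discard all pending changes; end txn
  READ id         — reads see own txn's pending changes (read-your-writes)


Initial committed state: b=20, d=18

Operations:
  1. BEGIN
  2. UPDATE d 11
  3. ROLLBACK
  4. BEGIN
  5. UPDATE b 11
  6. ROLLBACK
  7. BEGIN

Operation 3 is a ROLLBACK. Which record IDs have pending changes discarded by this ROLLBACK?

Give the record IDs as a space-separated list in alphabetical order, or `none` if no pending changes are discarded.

Answer: d

Derivation:
Initial committed: {b=20, d=18}
Op 1: BEGIN: in_txn=True, pending={}
Op 2: UPDATE d=11 (pending; pending now {d=11})
Op 3: ROLLBACK: discarded pending ['d']; in_txn=False
Op 4: BEGIN: in_txn=True, pending={}
Op 5: UPDATE b=11 (pending; pending now {b=11})
Op 6: ROLLBACK: discarded pending ['b']; in_txn=False
Op 7: BEGIN: in_txn=True, pending={}
ROLLBACK at op 3 discards: ['d']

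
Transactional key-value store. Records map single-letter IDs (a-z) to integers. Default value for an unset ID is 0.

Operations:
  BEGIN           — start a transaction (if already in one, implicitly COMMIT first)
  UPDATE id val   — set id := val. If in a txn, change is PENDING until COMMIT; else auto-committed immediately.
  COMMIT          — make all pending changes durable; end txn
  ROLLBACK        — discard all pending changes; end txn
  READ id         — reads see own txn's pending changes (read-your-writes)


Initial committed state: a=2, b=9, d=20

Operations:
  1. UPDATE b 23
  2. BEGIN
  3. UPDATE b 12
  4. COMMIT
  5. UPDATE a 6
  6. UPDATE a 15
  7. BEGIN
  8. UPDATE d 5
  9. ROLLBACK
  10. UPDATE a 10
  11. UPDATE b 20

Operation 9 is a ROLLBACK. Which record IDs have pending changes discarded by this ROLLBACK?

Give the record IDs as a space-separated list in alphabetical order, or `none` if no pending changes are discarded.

Initial committed: {a=2, b=9, d=20}
Op 1: UPDATE b=23 (auto-commit; committed b=23)
Op 2: BEGIN: in_txn=True, pending={}
Op 3: UPDATE b=12 (pending; pending now {b=12})
Op 4: COMMIT: merged ['b'] into committed; committed now {a=2, b=12, d=20}
Op 5: UPDATE a=6 (auto-commit; committed a=6)
Op 6: UPDATE a=15 (auto-commit; committed a=15)
Op 7: BEGIN: in_txn=True, pending={}
Op 8: UPDATE d=5 (pending; pending now {d=5})
Op 9: ROLLBACK: discarded pending ['d']; in_txn=False
Op 10: UPDATE a=10 (auto-commit; committed a=10)
Op 11: UPDATE b=20 (auto-commit; committed b=20)
ROLLBACK at op 9 discards: ['d']

Answer: d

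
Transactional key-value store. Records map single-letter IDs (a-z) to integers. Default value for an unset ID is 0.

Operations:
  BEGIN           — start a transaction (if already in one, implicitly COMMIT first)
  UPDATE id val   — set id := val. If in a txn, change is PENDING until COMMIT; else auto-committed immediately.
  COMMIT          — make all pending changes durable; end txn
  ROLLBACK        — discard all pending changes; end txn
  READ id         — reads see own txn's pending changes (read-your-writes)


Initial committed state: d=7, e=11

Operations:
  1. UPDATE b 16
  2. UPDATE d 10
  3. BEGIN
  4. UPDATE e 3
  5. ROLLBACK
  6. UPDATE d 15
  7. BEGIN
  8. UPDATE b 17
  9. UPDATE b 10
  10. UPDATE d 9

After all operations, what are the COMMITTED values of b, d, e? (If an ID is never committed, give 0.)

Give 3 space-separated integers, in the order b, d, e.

Answer: 16 15 11

Derivation:
Initial committed: {d=7, e=11}
Op 1: UPDATE b=16 (auto-commit; committed b=16)
Op 2: UPDATE d=10 (auto-commit; committed d=10)
Op 3: BEGIN: in_txn=True, pending={}
Op 4: UPDATE e=3 (pending; pending now {e=3})
Op 5: ROLLBACK: discarded pending ['e']; in_txn=False
Op 6: UPDATE d=15 (auto-commit; committed d=15)
Op 7: BEGIN: in_txn=True, pending={}
Op 8: UPDATE b=17 (pending; pending now {b=17})
Op 9: UPDATE b=10 (pending; pending now {b=10})
Op 10: UPDATE d=9 (pending; pending now {b=10, d=9})
Final committed: {b=16, d=15, e=11}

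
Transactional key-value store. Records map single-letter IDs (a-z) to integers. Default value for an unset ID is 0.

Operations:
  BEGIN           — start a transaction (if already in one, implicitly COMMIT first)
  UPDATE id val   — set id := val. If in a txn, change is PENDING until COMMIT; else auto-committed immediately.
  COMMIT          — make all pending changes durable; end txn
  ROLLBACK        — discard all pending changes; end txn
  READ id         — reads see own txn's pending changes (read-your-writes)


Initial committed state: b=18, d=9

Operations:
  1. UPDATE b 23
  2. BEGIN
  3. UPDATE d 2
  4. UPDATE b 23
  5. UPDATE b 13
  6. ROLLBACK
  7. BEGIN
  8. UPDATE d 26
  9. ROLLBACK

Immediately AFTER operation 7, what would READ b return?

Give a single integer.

Initial committed: {b=18, d=9}
Op 1: UPDATE b=23 (auto-commit; committed b=23)
Op 2: BEGIN: in_txn=True, pending={}
Op 3: UPDATE d=2 (pending; pending now {d=2})
Op 4: UPDATE b=23 (pending; pending now {b=23, d=2})
Op 5: UPDATE b=13 (pending; pending now {b=13, d=2})
Op 6: ROLLBACK: discarded pending ['b', 'd']; in_txn=False
Op 7: BEGIN: in_txn=True, pending={}
After op 7: visible(b) = 23 (pending={}, committed={b=23, d=9})

Answer: 23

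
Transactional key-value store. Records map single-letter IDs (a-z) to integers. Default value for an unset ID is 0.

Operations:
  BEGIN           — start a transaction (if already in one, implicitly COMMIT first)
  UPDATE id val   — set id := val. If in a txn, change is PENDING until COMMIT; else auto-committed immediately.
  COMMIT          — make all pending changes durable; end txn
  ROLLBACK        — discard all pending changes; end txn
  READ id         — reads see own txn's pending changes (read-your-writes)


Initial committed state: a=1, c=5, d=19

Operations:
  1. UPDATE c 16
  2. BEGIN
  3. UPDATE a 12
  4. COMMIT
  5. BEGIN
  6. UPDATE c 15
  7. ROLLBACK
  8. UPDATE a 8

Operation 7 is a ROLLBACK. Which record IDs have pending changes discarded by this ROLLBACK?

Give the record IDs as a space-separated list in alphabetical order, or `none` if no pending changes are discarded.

Initial committed: {a=1, c=5, d=19}
Op 1: UPDATE c=16 (auto-commit; committed c=16)
Op 2: BEGIN: in_txn=True, pending={}
Op 3: UPDATE a=12 (pending; pending now {a=12})
Op 4: COMMIT: merged ['a'] into committed; committed now {a=12, c=16, d=19}
Op 5: BEGIN: in_txn=True, pending={}
Op 6: UPDATE c=15 (pending; pending now {c=15})
Op 7: ROLLBACK: discarded pending ['c']; in_txn=False
Op 8: UPDATE a=8 (auto-commit; committed a=8)
ROLLBACK at op 7 discards: ['c']

Answer: c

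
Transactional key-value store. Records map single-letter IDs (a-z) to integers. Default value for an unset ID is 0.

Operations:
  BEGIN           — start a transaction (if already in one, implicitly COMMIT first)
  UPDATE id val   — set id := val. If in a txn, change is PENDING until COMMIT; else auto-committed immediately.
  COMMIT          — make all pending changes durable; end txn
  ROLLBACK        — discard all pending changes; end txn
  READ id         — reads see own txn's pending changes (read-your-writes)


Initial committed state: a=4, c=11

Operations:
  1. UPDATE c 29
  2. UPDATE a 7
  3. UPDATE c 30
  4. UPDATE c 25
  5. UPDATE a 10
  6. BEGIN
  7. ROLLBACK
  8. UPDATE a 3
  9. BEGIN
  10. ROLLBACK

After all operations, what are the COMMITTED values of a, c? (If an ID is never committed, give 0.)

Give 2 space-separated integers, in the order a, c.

Initial committed: {a=4, c=11}
Op 1: UPDATE c=29 (auto-commit; committed c=29)
Op 2: UPDATE a=7 (auto-commit; committed a=7)
Op 3: UPDATE c=30 (auto-commit; committed c=30)
Op 4: UPDATE c=25 (auto-commit; committed c=25)
Op 5: UPDATE a=10 (auto-commit; committed a=10)
Op 6: BEGIN: in_txn=True, pending={}
Op 7: ROLLBACK: discarded pending []; in_txn=False
Op 8: UPDATE a=3 (auto-commit; committed a=3)
Op 9: BEGIN: in_txn=True, pending={}
Op 10: ROLLBACK: discarded pending []; in_txn=False
Final committed: {a=3, c=25}

Answer: 3 25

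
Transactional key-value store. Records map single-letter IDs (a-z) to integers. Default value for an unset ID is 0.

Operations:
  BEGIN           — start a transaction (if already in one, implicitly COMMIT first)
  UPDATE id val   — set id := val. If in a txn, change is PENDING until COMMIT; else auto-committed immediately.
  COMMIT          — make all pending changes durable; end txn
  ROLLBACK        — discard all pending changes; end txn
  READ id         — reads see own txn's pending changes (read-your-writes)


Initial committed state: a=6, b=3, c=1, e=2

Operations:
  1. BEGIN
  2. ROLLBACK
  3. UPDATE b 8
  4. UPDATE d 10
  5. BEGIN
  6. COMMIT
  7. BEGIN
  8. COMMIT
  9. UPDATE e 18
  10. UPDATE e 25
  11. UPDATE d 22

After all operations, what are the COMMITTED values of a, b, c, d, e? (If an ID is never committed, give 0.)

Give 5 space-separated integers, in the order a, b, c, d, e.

Answer: 6 8 1 22 25

Derivation:
Initial committed: {a=6, b=3, c=1, e=2}
Op 1: BEGIN: in_txn=True, pending={}
Op 2: ROLLBACK: discarded pending []; in_txn=False
Op 3: UPDATE b=8 (auto-commit; committed b=8)
Op 4: UPDATE d=10 (auto-commit; committed d=10)
Op 5: BEGIN: in_txn=True, pending={}
Op 6: COMMIT: merged [] into committed; committed now {a=6, b=8, c=1, d=10, e=2}
Op 7: BEGIN: in_txn=True, pending={}
Op 8: COMMIT: merged [] into committed; committed now {a=6, b=8, c=1, d=10, e=2}
Op 9: UPDATE e=18 (auto-commit; committed e=18)
Op 10: UPDATE e=25 (auto-commit; committed e=25)
Op 11: UPDATE d=22 (auto-commit; committed d=22)
Final committed: {a=6, b=8, c=1, d=22, e=25}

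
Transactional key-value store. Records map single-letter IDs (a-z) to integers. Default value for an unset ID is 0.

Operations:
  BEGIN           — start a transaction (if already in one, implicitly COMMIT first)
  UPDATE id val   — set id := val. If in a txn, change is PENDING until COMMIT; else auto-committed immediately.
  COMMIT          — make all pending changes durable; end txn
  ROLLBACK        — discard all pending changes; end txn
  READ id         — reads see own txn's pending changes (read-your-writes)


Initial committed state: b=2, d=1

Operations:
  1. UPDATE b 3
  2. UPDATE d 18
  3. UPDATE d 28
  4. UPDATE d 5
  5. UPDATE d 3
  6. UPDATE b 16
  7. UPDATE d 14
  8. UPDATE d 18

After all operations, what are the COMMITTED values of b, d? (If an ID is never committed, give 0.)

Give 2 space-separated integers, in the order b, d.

Answer: 16 18

Derivation:
Initial committed: {b=2, d=1}
Op 1: UPDATE b=3 (auto-commit; committed b=3)
Op 2: UPDATE d=18 (auto-commit; committed d=18)
Op 3: UPDATE d=28 (auto-commit; committed d=28)
Op 4: UPDATE d=5 (auto-commit; committed d=5)
Op 5: UPDATE d=3 (auto-commit; committed d=3)
Op 6: UPDATE b=16 (auto-commit; committed b=16)
Op 7: UPDATE d=14 (auto-commit; committed d=14)
Op 8: UPDATE d=18 (auto-commit; committed d=18)
Final committed: {b=16, d=18}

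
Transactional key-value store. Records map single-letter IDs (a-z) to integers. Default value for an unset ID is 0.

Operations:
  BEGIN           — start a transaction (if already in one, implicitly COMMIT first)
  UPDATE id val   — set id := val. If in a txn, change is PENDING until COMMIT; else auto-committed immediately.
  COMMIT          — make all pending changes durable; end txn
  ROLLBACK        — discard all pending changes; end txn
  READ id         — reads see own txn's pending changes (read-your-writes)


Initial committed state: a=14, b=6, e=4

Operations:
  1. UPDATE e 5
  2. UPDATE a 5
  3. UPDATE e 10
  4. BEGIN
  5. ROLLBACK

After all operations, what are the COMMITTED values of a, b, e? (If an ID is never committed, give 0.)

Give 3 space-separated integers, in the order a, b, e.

Initial committed: {a=14, b=6, e=4}
Op 1: UPDATE e=5 (auto-commit; committed e=5)
Op 2: UPDATE a=5 (auto-commit; committed a=5)
Op 3: UPDATE e=10 (auto-commit; committed e=10)
Op 4: BEGIN: in_txn=True, pending={}
Op 5: ROLLBACK: discarded pending []; in_txn=False
Final committed: {a=5, b=6, e=10}

Answer: 5 6 10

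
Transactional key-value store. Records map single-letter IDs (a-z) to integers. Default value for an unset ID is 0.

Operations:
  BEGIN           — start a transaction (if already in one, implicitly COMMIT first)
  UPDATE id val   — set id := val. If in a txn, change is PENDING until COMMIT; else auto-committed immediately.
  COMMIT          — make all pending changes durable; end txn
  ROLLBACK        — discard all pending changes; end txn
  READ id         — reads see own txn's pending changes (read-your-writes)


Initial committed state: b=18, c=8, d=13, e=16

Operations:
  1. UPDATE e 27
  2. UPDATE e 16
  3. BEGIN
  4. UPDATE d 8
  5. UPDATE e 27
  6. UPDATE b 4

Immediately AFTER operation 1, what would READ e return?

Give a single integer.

Answer: 27

Derivation:
Initial committed: {b=18, c=8, d=13, e=16}
Op 1: UPDATE e=27 (auto-commit; committed e=27)
After op 1: visible(e) = 27 (pending={}, committed={b=18, c=8, d=13, e=27})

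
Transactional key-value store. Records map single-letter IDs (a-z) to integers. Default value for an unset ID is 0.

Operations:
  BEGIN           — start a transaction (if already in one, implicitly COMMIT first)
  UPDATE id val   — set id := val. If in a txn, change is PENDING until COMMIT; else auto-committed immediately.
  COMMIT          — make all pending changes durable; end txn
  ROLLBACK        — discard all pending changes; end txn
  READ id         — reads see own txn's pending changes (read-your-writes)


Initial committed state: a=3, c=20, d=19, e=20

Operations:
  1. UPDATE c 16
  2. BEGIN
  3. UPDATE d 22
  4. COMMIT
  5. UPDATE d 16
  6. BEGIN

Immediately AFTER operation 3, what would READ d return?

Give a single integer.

Initial committed: {a=3, c=20, d=19, e=20}
Op 1: UPDATE c=16 (auto-commit; committed c=16)
Op 2: BEGIN: in_txn=True, pending={}
Op 3: UPDATE d=22 (pending; pending now {d=22})
After op 3: visible(d) = 22 (pending={d=22}, committed={a=3, c=16, d=19, e=20})

Answer: 22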